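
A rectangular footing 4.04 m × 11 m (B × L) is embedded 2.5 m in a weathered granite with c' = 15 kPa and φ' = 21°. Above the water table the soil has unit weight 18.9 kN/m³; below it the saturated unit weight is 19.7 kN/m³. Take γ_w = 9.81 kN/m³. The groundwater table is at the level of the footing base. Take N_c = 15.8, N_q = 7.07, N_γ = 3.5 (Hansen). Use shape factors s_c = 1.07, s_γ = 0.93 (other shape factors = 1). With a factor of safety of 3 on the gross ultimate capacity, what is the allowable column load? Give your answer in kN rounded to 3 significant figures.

P_all ≈ 9670 kN

q = γ·D_f = 18.9 × 2.5 = 47.25 kPa.
For the ½γBN_γ term take γ' = 19.7 − 9.81 = 9.89 kN/m³ (soil below base is submerged).
c·N_c·s_c = 15 × 15.8 × 1.07 = 253.59 kPa
q·N_q = 47.25 × 7.07 = 334.06 kPa
0.5·γ·B·N_γ·s_γ = 0.5 × 9.89 × 4.04 × 3.5 × 0.93 = 65.028 kPa
q_ult = 253.59 + 334.06 + 65.028 = 652.68 kPa.
Gross allowable pressure q_all = 652.68 / 3 = 217.56 kPa.
Footing area = 44.44 m², so allowable column load = 217.56 × 44.44 = 9668.3 kN.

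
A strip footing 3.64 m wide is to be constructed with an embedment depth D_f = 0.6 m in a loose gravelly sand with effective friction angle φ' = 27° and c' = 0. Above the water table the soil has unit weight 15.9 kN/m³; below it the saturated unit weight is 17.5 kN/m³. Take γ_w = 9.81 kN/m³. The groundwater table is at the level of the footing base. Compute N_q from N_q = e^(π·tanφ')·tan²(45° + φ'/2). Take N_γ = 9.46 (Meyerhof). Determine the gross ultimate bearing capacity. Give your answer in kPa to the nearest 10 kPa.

tan27° = 0.5095, so N_q = e^(π×0.5095)·tan²(58.5°) = 4.957 × 2.663 = 13.2.
Overburden at base level: q = 15.9 × 0.6 = 9.54 kPa.
Below the base the soil is submerged, so the ½γBN_γ term uses γ' = 17.5 − 9.81 = 7.69 kN/m³.
Surcharge term q·N_q = 9.54 × 13.199 = 125.92 kPa; self-weight term 0.5·γ·B·N_γ = 0.5 × 7.69 × 3.64 × 9.46 = 132.4 kPa.
q_ult = 125.92 + 132.4 = 258.32 kPa.

q_ult ≈ 260 kPa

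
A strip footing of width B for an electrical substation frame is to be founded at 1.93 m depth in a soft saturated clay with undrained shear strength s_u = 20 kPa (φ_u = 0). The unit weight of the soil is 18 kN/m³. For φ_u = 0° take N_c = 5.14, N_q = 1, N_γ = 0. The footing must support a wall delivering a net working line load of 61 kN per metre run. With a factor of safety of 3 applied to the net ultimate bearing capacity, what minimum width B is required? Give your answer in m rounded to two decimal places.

B = 1.78 m

Effective surcharge at the founding depth q = γ·D_f = 18 × 1.93 = 34.74 kPa.
q_ult = c·N_c + q·N_q
     = 20 × 5.14 + 34.74 × 1
     = 102.8 + 34.74 = 137.54 kPa.
For φ = 0 the ½γBN_γ term vanishes, so q_ult is independent of B. q_net = 137.54 − 34.74 = 102.8 kPa; q_all(net) = 102.8/3 = 34.267 kPa.
Required width B = w / q_all(net) = 61 / 34.267 = 1.78 m.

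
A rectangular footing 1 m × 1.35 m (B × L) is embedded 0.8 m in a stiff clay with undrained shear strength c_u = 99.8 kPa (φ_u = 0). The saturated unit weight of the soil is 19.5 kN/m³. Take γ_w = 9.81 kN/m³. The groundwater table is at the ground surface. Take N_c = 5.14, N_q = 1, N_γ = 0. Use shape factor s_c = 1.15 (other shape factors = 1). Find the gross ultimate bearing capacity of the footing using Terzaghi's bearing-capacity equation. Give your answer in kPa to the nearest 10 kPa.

q_ult ≈ 600 kPa

Water table at ground surface, so effective unit weight γ' = 19.5 − 9.81 = 9.69 kN/m³ is used throughout; overburden q = 9.69 × 0.8 = 7.752 kPa.
Cohesion term c·N_c·s_c = 99.8 × 5.14 × 1.15 = 589.92 kPa; surcharge term q·N_q = 7.752 × 1 = 7.752 kPa.
q_ult = 589.92 + 7.752 = 597.67 kPa.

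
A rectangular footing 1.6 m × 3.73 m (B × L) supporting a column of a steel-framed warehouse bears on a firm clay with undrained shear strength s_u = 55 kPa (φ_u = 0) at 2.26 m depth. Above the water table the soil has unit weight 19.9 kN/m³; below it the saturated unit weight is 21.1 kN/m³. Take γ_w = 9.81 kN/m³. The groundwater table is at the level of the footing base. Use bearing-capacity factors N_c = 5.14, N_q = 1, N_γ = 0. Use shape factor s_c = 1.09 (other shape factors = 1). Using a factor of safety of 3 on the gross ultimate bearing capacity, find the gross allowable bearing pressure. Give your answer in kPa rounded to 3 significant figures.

Overburden at base level: q = 19.9 × 2.26 = 44.974 kPa.
Cohesion term c·N_c·s_c = 55 × 5.14 × 1.09 = 308.14 kPa; surcharge term q·N_q = 44.974 × 1 = 44.974 kPa.
q_ult = 308.14 + 44.974 = 353.12 kPa.
q_all = 353.12 / 3 = 117.71 kPa.

q_all ≈ 118 kPa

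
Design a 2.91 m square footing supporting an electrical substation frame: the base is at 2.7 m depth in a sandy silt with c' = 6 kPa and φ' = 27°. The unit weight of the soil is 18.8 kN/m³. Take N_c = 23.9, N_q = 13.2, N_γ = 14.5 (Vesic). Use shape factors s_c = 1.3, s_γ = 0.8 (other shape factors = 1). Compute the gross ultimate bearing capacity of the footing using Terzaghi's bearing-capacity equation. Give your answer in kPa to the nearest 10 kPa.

Overburden at base level: q = 18.8 × 2.7 = 50.76 kPa.
Cohesion term c·N_c·s_c = 6 × 23.9 × 1.3 = 186.42 kPa; surcharge term q·N_q = 50.76 × 13.2 = 670.03 kPa; self-weight term 0.5·γ·B·N_γ·s_γ = 0.5 × 18.8 × 2.91 × 14.5 × 0.8 = 317.31 kPa.
q_ult = 186.42 + 670.03 + 317.31 = 1173.8 kPa.

q_ult ≈ 1170 kPa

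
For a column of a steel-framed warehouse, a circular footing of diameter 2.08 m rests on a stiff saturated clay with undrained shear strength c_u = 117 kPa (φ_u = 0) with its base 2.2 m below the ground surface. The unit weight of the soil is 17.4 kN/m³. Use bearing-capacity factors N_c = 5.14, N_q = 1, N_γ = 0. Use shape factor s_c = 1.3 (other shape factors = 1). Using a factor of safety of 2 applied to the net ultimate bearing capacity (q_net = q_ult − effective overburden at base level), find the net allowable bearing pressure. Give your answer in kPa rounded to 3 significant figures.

Effective surcharge at the founding depth q = γ·D_f = 17.4 × 2.2 = 38.28 kPa.
q_ult = c·N_c·s_c + q·N_q
     = 117 × 5.14 × 1.3 + 38.28 × 1
     = 781.79 + 38.28 = 820.07 kPa.
Net ultimate: q_net = 820.07 − 38.28 = 781.79 kPa.
q_all(net) = 781.79 / 2 = 390.9 kPa.

q_all(net) ≈ 391 kPa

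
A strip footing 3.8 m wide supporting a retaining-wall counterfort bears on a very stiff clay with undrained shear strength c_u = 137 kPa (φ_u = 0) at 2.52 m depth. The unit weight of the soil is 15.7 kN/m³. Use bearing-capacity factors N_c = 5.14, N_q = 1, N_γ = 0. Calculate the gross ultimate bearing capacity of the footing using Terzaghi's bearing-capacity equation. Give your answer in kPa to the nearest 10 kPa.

q_ult ≈ 740 kPa

Effective surcharge at the founding depth q = γ·D_f = 15.7 × 2.52 = 39.564 kPa.
q_ult = c·N_c + q·N_q
     = 137 × 5.14 + 39.564 × 1
     = 704.18 + 39.564 = 743.74 kPa.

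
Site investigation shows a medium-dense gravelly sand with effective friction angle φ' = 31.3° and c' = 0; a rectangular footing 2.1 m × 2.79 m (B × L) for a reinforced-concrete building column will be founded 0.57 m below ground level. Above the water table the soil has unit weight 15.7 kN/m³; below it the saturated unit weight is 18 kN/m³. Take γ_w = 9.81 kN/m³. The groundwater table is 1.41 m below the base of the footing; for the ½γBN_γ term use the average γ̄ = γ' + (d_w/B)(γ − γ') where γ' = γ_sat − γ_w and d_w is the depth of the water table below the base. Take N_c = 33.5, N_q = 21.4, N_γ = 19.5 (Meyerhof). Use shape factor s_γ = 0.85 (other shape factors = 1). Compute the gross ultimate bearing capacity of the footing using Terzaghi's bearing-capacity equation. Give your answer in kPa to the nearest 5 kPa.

Overburden at base level: q = 15.7 × 0.57 = 8.949 kPa.
The water table is 1.41 m below the base (< B = 2.1 m), so the ½γBN_γ term uses γ̄ = γ' + (d_w/B)(γ − γ') = 8.19 + (1.41/2.1)(15.7 − 8.19) = 13.232 kN/m³.
Surcharge term q·N_q = 8.949 × 21.4 = 191.51 kPa; self-weight term 0.5·γ·B·N_γ·s_γ = 0.5 × 13.232 × 2.1 × 19.5 × 0.85 = 230.29 kPa.
q_ult = 191.51 + 230.29 = 421.8 kPa.

q_ult ≈ 420 kPa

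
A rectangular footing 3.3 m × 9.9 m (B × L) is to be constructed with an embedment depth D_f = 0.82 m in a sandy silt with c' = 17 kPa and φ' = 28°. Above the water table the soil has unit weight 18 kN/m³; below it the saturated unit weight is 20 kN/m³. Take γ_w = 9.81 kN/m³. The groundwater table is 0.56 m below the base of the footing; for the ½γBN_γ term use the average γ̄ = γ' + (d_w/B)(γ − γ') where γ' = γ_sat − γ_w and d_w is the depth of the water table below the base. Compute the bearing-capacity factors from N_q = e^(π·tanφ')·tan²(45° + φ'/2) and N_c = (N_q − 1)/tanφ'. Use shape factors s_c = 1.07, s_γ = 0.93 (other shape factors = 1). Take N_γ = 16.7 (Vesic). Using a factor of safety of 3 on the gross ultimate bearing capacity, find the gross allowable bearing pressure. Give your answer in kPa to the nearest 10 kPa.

N_q = e^(π·tan28°)·tan²(59°) = 14.72; N_c = (N_q − 1)/tanφ' = 25.8.
Effective surcharge at the founding depth q = γ·D_f = 18 × 0.82 = 14.76 kPa.
With d_w = 0.56 m < B, γ̄ = 10.19 + (0.56/3.3) × (18 − 10.19) = 11.515 kN/m³.
q_ult = c·N_c·s_c + q·N_q + 0.5·γ·B·N_γ·s_γ
     = 17 × 25.803 × 1.07 + 14.76 × 14.72 + 0.5 × 11.515 × 3.3 × 16.7 × 0.93
     = 469.36 + 217.27 + 295.09 = 981.72 kPa.
q_all = 981.72 / 3 = 327.24 kPa.

q_all ≈ 330 kPa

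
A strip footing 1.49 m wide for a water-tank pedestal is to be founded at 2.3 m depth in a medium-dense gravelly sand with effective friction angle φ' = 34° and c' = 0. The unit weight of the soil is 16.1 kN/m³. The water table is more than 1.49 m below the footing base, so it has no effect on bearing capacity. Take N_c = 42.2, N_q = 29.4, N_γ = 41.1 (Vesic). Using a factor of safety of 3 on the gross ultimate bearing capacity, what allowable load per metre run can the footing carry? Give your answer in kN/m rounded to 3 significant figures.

Effective surcharge at the founding depth q = γ·D_f = 16.1 × 2.3 = 37.03 kPa.
q_ult = q·N_q + 0.5·γ·B·N_γ
     = 37.03 × 29.4 + 0.5 × 16.1 × 1.49 × 41.1
     = 1088.7 + 492.97 = 1581.7 kPa.
Gross allowable pressure q_all = 1581.7 / 3 = 527.22 kPa.
Allowable wall load = q_all × B = 527.22 × 1.49 = 785.56 kN per metre run.

≈ 786 kN/m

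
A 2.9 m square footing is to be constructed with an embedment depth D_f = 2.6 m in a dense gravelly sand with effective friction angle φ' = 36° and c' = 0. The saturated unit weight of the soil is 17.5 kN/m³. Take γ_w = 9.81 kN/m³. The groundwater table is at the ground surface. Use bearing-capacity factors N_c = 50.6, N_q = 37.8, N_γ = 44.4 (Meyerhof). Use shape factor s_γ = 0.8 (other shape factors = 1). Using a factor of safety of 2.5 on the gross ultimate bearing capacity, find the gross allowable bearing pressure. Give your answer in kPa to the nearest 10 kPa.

γ' = 17.5 − 9.81 = 7.69 kN/m³ (submerged throughout). q = 7.69 × 2.6 = 19.994 kPa; the same γ' applies in the ½γBN_γ term.
q·N_q = 19.994 × 37.8 = 755.77 kPa
0.5·γ·B·N_γ·s_γ = 0.5 × 7.69 × 2.9 × 44.4 × 0.8 = 396.07 kPa
q_ult = 755.77 + 396.07 = 1151.8 kPa.
q_all = 1151.8 / 2.5 = 460.74 kPa.

q_all ≈ 460 kPa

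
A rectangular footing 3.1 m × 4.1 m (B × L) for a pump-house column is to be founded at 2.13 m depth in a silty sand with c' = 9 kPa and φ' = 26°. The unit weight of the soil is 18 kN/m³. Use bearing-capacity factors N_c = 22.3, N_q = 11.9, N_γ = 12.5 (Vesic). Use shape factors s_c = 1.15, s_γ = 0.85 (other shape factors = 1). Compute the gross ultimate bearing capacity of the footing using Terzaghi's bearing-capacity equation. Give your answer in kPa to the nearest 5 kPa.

q_ult ≈ 985 kPa

Overburden at base level: q = 18 × 2.13 = 38.34 kPa.
Cohesion term c·N_c·s_c = 9 × 22.3 × 1.15 = 230.81 kPa; surcharge term q·N_q = 38.34 × 11.9 = 456.25 kPa; self-weight term 0.5·γ·B·N_γ·s_γ = 0.5 × 18 × 3.1 × 12.5 × 0.85 = 296.44 kPa.
q_ult = 230.81 + 456.25 + 296.44 = 983.49 kPa.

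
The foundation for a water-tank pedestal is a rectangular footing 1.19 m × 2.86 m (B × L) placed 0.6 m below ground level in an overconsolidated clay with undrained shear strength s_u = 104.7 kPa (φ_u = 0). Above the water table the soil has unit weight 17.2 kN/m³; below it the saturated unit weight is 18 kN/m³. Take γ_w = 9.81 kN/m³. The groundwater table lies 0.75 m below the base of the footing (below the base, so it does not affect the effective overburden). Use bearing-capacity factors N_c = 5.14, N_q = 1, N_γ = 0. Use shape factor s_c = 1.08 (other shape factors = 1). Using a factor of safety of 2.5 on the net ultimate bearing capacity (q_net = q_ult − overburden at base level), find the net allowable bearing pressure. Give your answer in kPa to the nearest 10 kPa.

q = γ·D_f = 17.2 × 0.6 = 10.32 kPa.
c·N_c·s_c = 104.7 × 5.14 × 1.08 = 581.21 kPa
q·N_q = 10.32 × 1 = 10.32 kPa
q_ult = 581.21 + 10.32 = 591.53 kPa.
q_net = 591.53 − 10.32 = 581.21 kPa.
q_all(net) = 581.21 / 2.5 = 232.48 kPa.

q_all(net) ≈ 230 kPa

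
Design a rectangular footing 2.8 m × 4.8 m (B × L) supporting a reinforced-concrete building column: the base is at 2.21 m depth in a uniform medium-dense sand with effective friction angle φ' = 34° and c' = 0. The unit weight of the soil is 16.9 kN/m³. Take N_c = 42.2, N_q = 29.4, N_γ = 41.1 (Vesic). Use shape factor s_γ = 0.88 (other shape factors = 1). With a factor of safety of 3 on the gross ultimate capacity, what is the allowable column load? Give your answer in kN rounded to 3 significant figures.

q = γ·D_f = 16.9 × 2.21 = 37.349 kPa.
q·N_q = 37.349 × 29.4 = 1098.1 kPa
0.5·γ·B·N_γ·s_γ = 0.5 × 16.9 × 2.8 × 41.1 × 0.88 = 855.73 kPa
q_ult = 1098.1 + 855.73 = 1953.8 kPa.
Gross allowable pressure q_all = 1953.8 / 3 = 651.27 kPa.
Footing area = 13.44 m², so allowable column load = 651.27 × 13.44 = 8753 kN.

P_all ≈ 8750 kN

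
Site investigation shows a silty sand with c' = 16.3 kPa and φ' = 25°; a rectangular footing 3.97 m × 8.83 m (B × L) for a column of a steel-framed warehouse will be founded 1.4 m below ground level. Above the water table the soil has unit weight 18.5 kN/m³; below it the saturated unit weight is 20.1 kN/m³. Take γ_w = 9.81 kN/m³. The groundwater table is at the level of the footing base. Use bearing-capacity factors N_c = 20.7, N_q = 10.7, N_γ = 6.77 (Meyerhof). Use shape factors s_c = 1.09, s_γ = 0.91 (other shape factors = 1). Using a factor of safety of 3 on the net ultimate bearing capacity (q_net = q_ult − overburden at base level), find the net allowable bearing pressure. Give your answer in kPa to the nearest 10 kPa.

q_all(net) ≈ 250 kPa

Overburden at base level: q = 18.5 × 1.4 = 25.9 kPa.
Below the base the soil is submerged, so the ½γBN_γ term uses γ' = 20.1 − 9.81 = 10.29 kN/m³.
Cohesion term c·N_c·s_c = 16.3 × 20.7 × 1.09 = 367.78 kPa; surcharge term q·N_q = 25.9 × 10.7 = 277.13 kPa; self-weight term 0.5·γ·B·N_γ·s_γ = 0.5 × 10.29 × 3.97 × 6.77 × 0.91 = 125.84 kPa.
q_ult = 367.78 + 277.13 + 125.84 = 770.74 kPa.
q_net = 770.74 − 25.9 = 744.84 kPa.
q_all(net) = 744.84 / 3 = 248.28 kPa.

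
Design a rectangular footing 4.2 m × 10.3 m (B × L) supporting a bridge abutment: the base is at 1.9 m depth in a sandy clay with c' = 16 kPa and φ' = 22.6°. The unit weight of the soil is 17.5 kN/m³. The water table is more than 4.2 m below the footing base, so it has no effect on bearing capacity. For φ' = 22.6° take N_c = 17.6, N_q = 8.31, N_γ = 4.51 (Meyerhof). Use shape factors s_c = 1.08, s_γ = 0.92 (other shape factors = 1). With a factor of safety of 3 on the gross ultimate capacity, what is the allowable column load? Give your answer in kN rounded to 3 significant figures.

P_all ≈ 10600 kN

Effective surcharge at the founding depth q = γ·D_f = 17.5 × 1.9 = 33.25 kPa.
q_ult = c·N_c·s_c + q·N_q + 0.5·γ·B·N_γ·s_γ
     = 16 × 17.6 × 1.08 + 33.25 × 8.31 + 0.5 × 17.5 × 4.2 × 4.51 × 0.92
     = 304.13 + 276.31 + 152.48 = 732.92 kPa.
Gross allowable pressure q_all = 732.92 / 3 = 244.31 kPa.
Footing area = 43.26 m², so allowable column load = 244.31 × 43.26 = 10569 kN.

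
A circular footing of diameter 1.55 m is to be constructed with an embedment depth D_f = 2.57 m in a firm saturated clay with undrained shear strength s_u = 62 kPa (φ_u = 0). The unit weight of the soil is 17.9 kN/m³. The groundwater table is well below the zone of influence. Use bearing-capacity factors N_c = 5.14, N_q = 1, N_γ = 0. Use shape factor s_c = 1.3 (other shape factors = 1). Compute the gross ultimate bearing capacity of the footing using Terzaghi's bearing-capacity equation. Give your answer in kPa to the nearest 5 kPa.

Overburden at base level: q = 17.9 × 2.57 = 46.003 kPa.
Cohesion term c·N_c·s_c = 62 × 5.14 × 1.3 = 414.28 kPa; surcharge term q·N_q = 46.003 × 1 = 46.003 kPa.
q_ult = 414.28 + 46.003 = 460.29 kPa.

q_ult ≈ 460 kPa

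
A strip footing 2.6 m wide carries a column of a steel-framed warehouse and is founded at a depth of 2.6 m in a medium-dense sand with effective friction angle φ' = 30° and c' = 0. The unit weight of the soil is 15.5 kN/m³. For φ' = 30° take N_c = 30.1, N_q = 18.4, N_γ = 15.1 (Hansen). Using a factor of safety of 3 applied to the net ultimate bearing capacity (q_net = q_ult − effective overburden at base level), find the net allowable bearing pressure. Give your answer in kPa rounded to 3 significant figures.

Effective surcharge at the founding depth q = γ·D_f = 15.5 × 2.6 = 40.3 kPa.
q_ult = q·N_q + 0.5·γ·B·N_γ
     = 40.3 × 18.4 + 0.5 × 15.5 × 2.6 × 15.1
     = 741.52 + 304.27 = 1045.8 kPa.
Net ultimate: q_net = 1045.8 − 40.3 = 1005.5 kPa.
q_all(net) = 1005.5 / 3 = 335.16 kPa.

q_all(net) ≈ 335 kPa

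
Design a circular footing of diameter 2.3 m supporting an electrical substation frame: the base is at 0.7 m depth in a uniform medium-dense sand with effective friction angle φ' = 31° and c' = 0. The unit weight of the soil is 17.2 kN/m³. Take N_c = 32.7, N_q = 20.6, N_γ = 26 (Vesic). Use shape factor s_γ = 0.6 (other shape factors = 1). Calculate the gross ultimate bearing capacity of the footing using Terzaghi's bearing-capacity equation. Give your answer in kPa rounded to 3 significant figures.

q_ult ≈ 557 kPa

Overburden at base level: q = 17.2 × 0.7 = 12.04 kPa.
Surcharge term q·N_q = 12.04 × 20.6 = 248.02 kPa; self-weight term 0.5·γ·B·N_γ·s_γ = 0.5 × 17.2 × 2.3 × 26 × 0.6 = 308.57 kPa.
q_ult = 248.02 + 308.57 = 556.59 kPa.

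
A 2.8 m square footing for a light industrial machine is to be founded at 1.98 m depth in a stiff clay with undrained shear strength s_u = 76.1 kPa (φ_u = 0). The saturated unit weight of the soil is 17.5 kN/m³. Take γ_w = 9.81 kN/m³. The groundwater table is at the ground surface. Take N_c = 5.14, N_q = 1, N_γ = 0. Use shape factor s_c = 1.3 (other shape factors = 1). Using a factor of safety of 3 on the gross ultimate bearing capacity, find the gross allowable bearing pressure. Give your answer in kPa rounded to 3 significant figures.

q_all ≈ 175 kPa

γ' = 17.5 − 9.81 = 7.69 kN/m³ (submerged throughout). q = 7.69 × 1.98 = 15.226 kPa.
c·N_c·s_c = 76.1 × 5.14 × 1.3 = 508.5 kPa
q·N_q = 15.226 × 1 = 15.226 kPa
q_ult = 508.5 + 15.226 = 523.73 kPa.
q_all = 523.73 / 3 = 174.58 kPa.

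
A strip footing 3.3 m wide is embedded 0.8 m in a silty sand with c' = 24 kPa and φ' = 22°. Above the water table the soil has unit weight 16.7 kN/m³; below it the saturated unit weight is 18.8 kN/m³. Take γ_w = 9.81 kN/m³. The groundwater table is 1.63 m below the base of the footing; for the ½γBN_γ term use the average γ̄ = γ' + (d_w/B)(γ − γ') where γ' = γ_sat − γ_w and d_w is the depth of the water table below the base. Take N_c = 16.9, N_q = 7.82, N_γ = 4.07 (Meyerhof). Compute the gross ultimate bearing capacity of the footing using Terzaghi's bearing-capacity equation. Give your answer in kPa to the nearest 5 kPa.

Overburden at base level: q = 16.7 × 0.8 = 13.36 kPa.
The water table is 1.63 m below the base (< B = 3.3 m), so the ½γBN_γ term uses γ̄ = γ' + (d_w/B)(γ − γ') = 8.99 + (1.63/3.3)(16.7 − 8.99) = 12.798 kN/m³.
Cohesion term c·N_c = 24 × 16.9 = 405.6 kPa; surcharge term q·N_q = 13.36 × 7.82 = 104.48 kPa; self-weight term 0.5·γ·B·N_γ = 0.5 × 12.798 × 3.3 × 4.07 = 85.947 kPa.
q_ult = 405.6 + 104.48 + 85.947 = 596.02 kPa.

q_ult ≈ 595 kPa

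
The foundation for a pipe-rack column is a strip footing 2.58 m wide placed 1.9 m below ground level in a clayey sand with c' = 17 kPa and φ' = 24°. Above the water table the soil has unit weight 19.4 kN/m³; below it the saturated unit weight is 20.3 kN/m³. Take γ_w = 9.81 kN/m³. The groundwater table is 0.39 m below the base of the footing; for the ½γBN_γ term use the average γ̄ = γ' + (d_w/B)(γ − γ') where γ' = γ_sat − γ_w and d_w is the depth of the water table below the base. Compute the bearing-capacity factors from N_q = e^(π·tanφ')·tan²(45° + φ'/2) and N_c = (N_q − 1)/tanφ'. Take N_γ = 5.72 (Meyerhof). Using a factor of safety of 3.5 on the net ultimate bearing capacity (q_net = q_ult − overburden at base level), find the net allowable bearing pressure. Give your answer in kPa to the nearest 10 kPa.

N_q = e^(π·tan24°)·tan²(57°) = 9.6; N_c = (N_q − 1)/tanφ' = 19.32.
Overburden at base level: q = 19.4 × 1.9 = 36.86 kPa.
The water table is 0.39 m below the base (< B = 2.58 m), so the ½γBN_γ term uses γ̄ = γ' + (d_w/B)(γ − γ') = 10.49 + (0.39/2.58)(19.4 − 10.49) = 11.837 kN/m³.
Cohesion term c·N_c = 17 × 19.324 = 328.5 kPa; surcharge term q·N_q = 36.86 × 9.6034 = 353.98 kPa; self-weight term 0.5·γ·B·N_γ = 0.5 × 11.837 × 2.58 × 5.72 = 87.342 kPa.
q_ult = 328.5 + 353.98 + 87.342 = 769.82 kPa.
q_net = 769.82 − 36.86 = 732.96 kPa.
q_all(net) = 732.96 / 3.5 = 209.42 kPa.

q_all(net) ≈ 210 kPa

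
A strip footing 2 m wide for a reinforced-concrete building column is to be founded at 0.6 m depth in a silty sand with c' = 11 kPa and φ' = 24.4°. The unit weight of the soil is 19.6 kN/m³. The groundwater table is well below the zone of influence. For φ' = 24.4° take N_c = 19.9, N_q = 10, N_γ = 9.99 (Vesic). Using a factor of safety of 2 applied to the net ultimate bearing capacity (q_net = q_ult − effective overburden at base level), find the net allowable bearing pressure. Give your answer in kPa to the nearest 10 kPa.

q = γ·D_f = 19.6 × 0.6 = 11.76 kPa.
c·N_c = 11 × 19.9 = 218.9 kPa
q·N_q = 11.76 × 10 = 117.6 kPa
0.5·γ·B·N_γ = 0.5 × 19.6 × 2 × 9.99 = 195.8 kPa
q_ult = 218.9 + 117.6 + 195.8 = 532.3 kPa.
Net ultimate: q_net = 532.3 − 11.76 = 520.54 kPa.
q_all(net) = 520.54 / 2 = 260.27 kPa.

q_all(net) ≈ 260 kPa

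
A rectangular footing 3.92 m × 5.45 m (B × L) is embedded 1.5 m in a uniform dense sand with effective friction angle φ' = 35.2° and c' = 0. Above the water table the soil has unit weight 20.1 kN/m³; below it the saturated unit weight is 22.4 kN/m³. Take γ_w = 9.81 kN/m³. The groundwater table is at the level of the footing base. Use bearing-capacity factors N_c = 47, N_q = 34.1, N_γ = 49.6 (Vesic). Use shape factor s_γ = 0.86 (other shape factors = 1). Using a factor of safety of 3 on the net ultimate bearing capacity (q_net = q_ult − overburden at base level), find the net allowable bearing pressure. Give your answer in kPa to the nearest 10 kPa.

Effective surcharge at the founding depth q = γ·D_f = 20.1 × 1.5 = 30.15 kPa.
The water table coincides with the base, so in the self-weight term γ → γ' = 12.59 kN/m³.
q_ult = q·N_q + 0.5·γ·B·N_γ·s_γ
     = 30.15 × 34.1 + 0.5 × 12.59 × 3.92 × 49.6 × 0.86
     = 1028.1 + 1052.6 = 2080.7 kPa.
q_net = 2080.7 − 30.15 = 2050.6 kPa.
q_all(net) = 2050.6 / 3 = 683.52 kPa.

q_all(net) ≈ 680 kPa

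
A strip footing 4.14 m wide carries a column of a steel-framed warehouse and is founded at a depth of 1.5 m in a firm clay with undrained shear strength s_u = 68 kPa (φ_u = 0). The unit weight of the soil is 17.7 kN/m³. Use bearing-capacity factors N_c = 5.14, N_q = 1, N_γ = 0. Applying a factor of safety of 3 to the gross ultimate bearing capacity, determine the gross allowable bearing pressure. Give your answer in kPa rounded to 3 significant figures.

q_all ≈ 125 kPa

Effective surcharge at the founding depth q = γ·D_f = 17.7 × 1.5 = 26.55 kPa.
q_ult = c·N_c + q·N_q
     = 68 × 5.14 + 26.55 × 1
     = 349.52 + 26.55 = 376.07 kPa.
q_all = q_ult / FS = 376.07 / 3 = 125.36 kPa.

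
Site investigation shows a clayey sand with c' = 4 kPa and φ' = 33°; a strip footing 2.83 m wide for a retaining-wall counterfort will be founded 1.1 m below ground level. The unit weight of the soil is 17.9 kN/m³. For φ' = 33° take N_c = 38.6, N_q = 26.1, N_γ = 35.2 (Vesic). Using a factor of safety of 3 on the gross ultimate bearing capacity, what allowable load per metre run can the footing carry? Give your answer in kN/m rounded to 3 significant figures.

≈ 1470 kN/m

Overburden at base level: q = 17.9 × 1.1 = 19.69 kPa.
Cohesion term c·N_c = 4 × 38.6 = 154.4 kPa; surcharge term q·N_q = 19.69 × 26.1 = 513.91 kPa; self-weight term 0.5·γ·B·N_γ = 0.5 × 17.9 × 2.83 × 35.2 = 891.56 kPa.
q_ult = 154.4 + 513.91 + 891.56 = 1559.9 kPa.
Gross allowable pressure q_all = 1559.9 / 3 = 519.96 kPa.
Allowable wall load = q_all × B = 519.96 × 2.83 = 1471.5 kN per metre run.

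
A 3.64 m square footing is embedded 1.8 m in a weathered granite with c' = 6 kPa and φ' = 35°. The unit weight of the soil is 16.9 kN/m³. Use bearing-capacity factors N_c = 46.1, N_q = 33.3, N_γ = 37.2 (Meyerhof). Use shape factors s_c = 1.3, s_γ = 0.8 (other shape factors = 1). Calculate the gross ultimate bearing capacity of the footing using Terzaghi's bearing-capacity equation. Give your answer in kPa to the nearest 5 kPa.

q_ult ≈ 2290 kPa

q = γ·D_f = 16.9 × 1.8 = 30.42 kPa.
c·N_c·s_c = 6 × 46.1 × 1.3 = 359.58 kPa
q·N_q = 30.42 × 33.3 = 1013 kPa
0.5·γ·B·N_γ·s_γ = 0.5 × 16.9 × 3.64 × 37.2 × 0.8 = 915.36 kPa
q_ult = 359.58 + 1013 + 915.36 = 2287.9 kPa.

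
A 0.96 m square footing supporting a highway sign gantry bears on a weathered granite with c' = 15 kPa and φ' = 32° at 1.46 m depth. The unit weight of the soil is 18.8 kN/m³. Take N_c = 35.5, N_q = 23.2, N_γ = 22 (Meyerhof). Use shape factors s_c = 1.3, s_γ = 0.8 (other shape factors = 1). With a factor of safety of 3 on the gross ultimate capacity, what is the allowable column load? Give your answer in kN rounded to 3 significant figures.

P_all ≈ 457 kN

q = γ·D_f = 18.8 × 1.46 = 27.448 kPa.
c·N_c·s_c = 15 × 35.5 × 1.3 = 692.25 kPa
q·N_q = 27.448 × 23.2 = 636.79 kPa
0.5·γ·B·N_γ·s_γ = 0.5 × 18.8 × 0.96 × 22 × 0.8 = 158.82 kPa
q_ult = 692.25 + 636.79 + 158.82 = 1487.9 kPa.
Gross allowable pressure q_all = 1487.9 / 3 = 495.96 kPa.
Footing area = 0.9216 m², so allowable column load = 495.96 × 0.9216 = 457.07 kN.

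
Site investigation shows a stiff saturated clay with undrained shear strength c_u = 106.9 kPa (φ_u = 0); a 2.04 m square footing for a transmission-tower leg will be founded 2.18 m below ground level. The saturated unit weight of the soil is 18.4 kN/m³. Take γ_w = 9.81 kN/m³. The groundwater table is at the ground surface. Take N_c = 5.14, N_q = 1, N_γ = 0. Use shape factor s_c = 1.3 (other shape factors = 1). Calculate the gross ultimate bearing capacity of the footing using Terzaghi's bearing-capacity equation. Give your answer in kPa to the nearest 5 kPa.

γ' = 18.4 − 9.81 = 8.59 kN/m³ (submerged throughout). q = 8.59 × 2.18 = 18.726 kPa.
c·N_c·s_c = 106.9 × 5.14 × 1.3 = 714.31 kPa
q·N_q = 18.726 × 1 = 18.726 kPa
q_ult = 714.31 + 18.726 = 733.03 kPa.

q_ult ≈ 735 kPa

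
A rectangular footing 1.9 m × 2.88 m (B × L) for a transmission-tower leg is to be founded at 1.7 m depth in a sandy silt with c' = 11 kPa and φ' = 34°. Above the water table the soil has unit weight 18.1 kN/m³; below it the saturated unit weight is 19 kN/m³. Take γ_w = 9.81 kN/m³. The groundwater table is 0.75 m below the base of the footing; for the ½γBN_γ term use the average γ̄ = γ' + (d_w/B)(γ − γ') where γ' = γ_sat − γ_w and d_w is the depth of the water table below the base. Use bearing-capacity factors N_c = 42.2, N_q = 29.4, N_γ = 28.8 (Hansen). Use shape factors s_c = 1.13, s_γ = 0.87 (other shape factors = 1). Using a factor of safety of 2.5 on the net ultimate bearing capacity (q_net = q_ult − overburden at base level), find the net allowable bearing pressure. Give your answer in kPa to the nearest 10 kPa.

q_all(net) ≈ 680 kPa

q = γ·D_f = 18.1 × 1.7 = 30.77 kPa.
γ' = 9.19 kN/m³; averaging over the depth B below the base, γ̄ = γ' + (d_w/B)(γ − γ') = 12.707 kN/m³.
c·N_c·s_c = 11 × 42.2 × 1.13 = 524.55 kPa
q·N_q = 30.77 × 29.4 = 904.64 kPa
0.5·γ·B·N_γ·s_γ = 0.5 × 12.707 × 1.9 × 28.8 × 0.87 = 302.47 kPa
q_ult = 524.55 + 904.64 + 302.47 = 1731.7 kPa.
q_net = 1731.7 − 30.77 = 1700.9 kPa.
q_all(net) = 1700.9 / 2.5 = 680.35 kPa.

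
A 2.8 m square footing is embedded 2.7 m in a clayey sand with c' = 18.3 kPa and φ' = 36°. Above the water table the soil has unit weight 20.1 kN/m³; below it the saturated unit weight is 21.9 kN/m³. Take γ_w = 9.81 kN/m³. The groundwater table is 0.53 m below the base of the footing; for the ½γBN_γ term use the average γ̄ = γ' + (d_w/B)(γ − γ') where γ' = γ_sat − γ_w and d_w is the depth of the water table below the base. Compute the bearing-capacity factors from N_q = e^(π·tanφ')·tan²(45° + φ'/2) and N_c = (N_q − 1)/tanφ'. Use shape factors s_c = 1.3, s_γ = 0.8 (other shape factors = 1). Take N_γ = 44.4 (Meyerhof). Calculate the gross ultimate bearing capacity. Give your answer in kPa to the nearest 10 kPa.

q_ult ≈ 3930 kPa

tan36° = 0.7265, so N_q = e^(π×0.7265)·tan²(63°) = 9.801 × 3.852 = 37.75.
N_c = (37.75 − 1)/tan36° = 50.59.
Effective surcharge at the founding depth q = γ·D_f = 20.1 × 2.7 = 54.27 kPa.
With d_w = 0.53 m < B, γ̄ = 12.09 + (0.53/2.8) × (20.1 − 12.09) = 13.606 kN/m³.
q_ult = c·N_c·s_c + q·N_q + 0.5·γ·B·N_γ·s_γ
     = 18.3 × 50.585 × 1.3 + 54.27 × 37.752 + 0.5 × 13.606 × 2.8 × 44.4 × 0.8
     = 1203.4 + 2048.8 + 676.61 = 3928.9 kPa.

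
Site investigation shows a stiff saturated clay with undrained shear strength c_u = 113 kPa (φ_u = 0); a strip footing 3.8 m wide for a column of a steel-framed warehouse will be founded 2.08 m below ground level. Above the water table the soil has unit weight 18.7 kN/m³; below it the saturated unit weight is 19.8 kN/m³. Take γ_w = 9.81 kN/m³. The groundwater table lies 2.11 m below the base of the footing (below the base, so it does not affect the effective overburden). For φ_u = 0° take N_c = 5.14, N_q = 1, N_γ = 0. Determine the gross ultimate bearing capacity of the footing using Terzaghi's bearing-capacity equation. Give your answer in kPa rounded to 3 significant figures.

q = γ·D_f = 18.7 × 2.08 = 38.896 kPa.
c·N_c = 113 × 5.14 = 580.82 kPa
q·N_q = 38.896 × 1 = 38.896 kPa
q_ult = 580.82 + 38.896 = 619.72 kPa.

q_ult ≈ 620 kPa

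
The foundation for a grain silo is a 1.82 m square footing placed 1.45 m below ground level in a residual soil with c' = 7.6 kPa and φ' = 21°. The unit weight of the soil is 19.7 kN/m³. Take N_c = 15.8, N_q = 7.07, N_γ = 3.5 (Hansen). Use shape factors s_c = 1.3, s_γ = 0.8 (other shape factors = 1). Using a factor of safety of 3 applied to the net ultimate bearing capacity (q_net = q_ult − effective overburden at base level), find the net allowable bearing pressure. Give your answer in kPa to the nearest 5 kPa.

q = γ·D_f = 19.7 × 1.45 = 28.565 kPa.
c·N_c·s_c = 7.6 × 15.8 × 1.3 = 156.1 kPa
q·N_q = 28.565 × 7.07 = 201.95 kPa
0.5·γ·B·N_γ·s_γ = 0.5 × 19.7 × 1.82 × 3.5 × 0.8 = 50.196 kPa
q_ult = 156.1 + 201.95 + 50.196 = 408.25 kPa.
Net ultimate: q_net = 408.25 − 28.565 = 379.69 kPa.
q_all(net) = 379.69 / 3 = 126.56 kPa.

q_all(net) ≈ 125 kPa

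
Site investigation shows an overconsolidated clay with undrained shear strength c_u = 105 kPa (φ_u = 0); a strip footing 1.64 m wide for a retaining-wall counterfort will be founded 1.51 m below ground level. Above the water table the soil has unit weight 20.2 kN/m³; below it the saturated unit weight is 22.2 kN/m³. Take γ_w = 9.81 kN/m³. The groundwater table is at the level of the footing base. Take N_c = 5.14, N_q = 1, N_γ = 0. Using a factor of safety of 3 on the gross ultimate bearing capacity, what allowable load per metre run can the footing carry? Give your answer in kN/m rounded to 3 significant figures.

≈ 312 kN/m

Effective surcharge at the founding depth q = γ·D_f = 20.2 × 1.51 = 30.502 kPa.
q_ult = c·N_c + q·N_q
     = 105 × 5.14 + 30.502 × 1
     = 539.7 + 30.502 = 570.2 kPa.
Gross allowable pressure q_all = 570.2 / 3 = 190.07 kPa.
Allowable wall load = q_all × B = 190.07 × 1.64 = 311.71 kN per metre run.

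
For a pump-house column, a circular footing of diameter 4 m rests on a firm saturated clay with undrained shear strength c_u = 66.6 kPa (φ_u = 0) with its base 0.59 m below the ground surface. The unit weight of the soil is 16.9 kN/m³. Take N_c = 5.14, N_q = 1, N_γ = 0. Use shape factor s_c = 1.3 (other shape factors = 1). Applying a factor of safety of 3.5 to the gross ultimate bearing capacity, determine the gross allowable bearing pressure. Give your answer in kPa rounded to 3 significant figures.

q = γ·D_f = 16.9 × 0.59 = 9.971 kPa.
c·N_c·s_c = 66.6 × 5.14 × 1.3 = 445.02 kPa
q·N_q = 9.971 × 1 = 9.971 kPa
q_ult = 445.02 + 9.971 = 454.99 kPa.
q_all = q_ult / FS = 454.99 / 3.5 = 130 kPa.

q_all ≈ 130 kPa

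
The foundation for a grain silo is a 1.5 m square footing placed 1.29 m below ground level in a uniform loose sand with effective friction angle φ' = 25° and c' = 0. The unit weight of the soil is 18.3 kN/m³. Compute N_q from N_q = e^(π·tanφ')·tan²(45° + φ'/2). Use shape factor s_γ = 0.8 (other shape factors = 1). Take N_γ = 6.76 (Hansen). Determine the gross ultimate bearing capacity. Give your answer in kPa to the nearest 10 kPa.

tan25° = 0.4663, so N_q = e^(π×0.4663)·tan²(57.5°) = 4.327 × 2.464 = 10.66.
Effective surcharge at the founding depth q = γ·D_f = 18.3 × 1.29 = 23.607 kPa.
q_ult = q·N_q + 0.5·γ·B·N_γ·s_γ
     = 23.607 × 10.662 + 0.5 × 18.3 × 1.5 × 6.76 × 0.8
     = 251.7 + 74.225 = 325.93 kPa.

q_ult ≈ 330 kPa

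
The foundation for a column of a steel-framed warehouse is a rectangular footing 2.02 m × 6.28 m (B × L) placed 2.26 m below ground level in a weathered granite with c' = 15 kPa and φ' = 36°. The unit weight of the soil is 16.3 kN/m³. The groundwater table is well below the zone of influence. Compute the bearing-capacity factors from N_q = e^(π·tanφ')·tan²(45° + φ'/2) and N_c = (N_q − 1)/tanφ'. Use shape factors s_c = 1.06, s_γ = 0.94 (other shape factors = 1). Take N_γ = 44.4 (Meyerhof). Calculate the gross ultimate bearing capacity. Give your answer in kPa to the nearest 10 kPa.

q_ult ≈ 2880 kPa

tan36° = 0.7265, so N_q = e^(π×0.7265)·tan²(63°) = 9.801 × 3.852 = 37.75.
N_c = (37.75 − 1)/tan36° = 50.59.
Overburden at base level: q = 16.3 × 2.26 = 36.838 kPa.
Cohesion term c·N_c·s_c = 15 × 50.585 × 1.06 = 804.31 kPa; surcharge term q·N_q = 36.838 × 37.752 = 1390.7 kPa; self-weight term 0.5·γ·B·N_γ·s_γ = 0.5 × 16.3 × 2.02 × 44.4 × 0.94 = 687.1 kPa.
q_ult = 804.31 + 1390.7 + 687.1 = 2882.1 kPa.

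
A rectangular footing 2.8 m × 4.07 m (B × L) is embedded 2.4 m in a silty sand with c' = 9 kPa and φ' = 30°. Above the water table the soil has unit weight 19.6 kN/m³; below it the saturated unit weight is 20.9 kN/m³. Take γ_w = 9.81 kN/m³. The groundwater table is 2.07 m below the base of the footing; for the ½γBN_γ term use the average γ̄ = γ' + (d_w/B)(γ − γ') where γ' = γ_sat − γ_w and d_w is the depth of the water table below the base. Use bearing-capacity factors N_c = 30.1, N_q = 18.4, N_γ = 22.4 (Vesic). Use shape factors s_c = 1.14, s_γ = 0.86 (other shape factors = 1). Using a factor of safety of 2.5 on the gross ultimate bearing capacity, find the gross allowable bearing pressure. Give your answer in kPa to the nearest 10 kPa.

q_all ≈ 660 kPa

Overburden at base level: q = 19.6 × 2.4 = 47.04 kPa.
The water table is 2.07 m below the base (< B = 2.8 m), so the ½γBN_γ term uses γ̄ = γ' + (d_w/B)(γ − γ') = 11.09 + (2.07/2.8)(19.6 − 11.09) = 17.381 kN/m³.
Cohesion term c·N_c·s_c = 9 × 30.1 × 1.14 = 308.83 kPa; surcharge term q·N_q = 47.04 × 18.4 = 865.54 kPa; self-weight term 0.5·γ·B·N_γ·s_γ = 0.5 × 17.381 × 2.8 × 22.4 × 0.86 = 468.77 kPa.
q_ult = 308.83 + 865.54 + 468.77 = 1643.1 kPa.
q_all = 1643.1 / 2.5 = 657.25 kPa.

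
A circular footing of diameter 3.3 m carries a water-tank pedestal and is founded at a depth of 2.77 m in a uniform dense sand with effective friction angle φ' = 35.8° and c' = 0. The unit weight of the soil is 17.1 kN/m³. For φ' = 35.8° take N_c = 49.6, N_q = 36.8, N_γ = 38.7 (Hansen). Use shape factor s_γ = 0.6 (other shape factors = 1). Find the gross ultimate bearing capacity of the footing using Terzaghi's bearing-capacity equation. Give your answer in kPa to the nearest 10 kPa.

q_ult ≈ 2400 kPa

q = γ·D_f = 17.1 × 2.77 = 47.367 kPa.
q·N_q = 47.367 × 36.8 = 1743.1 kPa
0.5·γ·B·N_γ·s_γ = 0.5 × 17.1 × 3.3 × 38.7 × 0.6 = 655.15 kPa
q_ult = 1743.1 + 655.15 = 2398.3 kPa.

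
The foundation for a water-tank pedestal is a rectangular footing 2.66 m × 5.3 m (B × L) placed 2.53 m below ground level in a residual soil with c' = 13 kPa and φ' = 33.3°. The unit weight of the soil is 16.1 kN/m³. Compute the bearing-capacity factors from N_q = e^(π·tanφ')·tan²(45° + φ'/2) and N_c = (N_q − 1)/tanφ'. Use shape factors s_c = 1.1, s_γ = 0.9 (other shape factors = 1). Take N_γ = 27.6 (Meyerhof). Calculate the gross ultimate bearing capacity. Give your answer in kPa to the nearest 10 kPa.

q_ult ≈ 2200 kPa

tan33.3° = 0.6569, so N_q = e^(π×0.6569)·tan²(61.65°) = 7.875 × 3.435 = 27.05.
N_c = (27.05 − 1)/tan33.3° = 39.65.
Overburden at base level: q = 16.1 × 2.53 = 40.733 kPa.
Cohesion term c·N_c·s_c = 13 × 39.654 × 1.1 = 567.05 kPa; surcharge term q·N_q = 40.733 × 27.048 = 1101.7 kPa; self-weight term 0.5·γ·B·N_γ·s_γ = 0.5 × 16.1 × 2.66 × 27.6 × 0.9 = 531.9 kPa.
q_ult = 567.05 + 1101.7 + 531.9 = 2200.7 kPa.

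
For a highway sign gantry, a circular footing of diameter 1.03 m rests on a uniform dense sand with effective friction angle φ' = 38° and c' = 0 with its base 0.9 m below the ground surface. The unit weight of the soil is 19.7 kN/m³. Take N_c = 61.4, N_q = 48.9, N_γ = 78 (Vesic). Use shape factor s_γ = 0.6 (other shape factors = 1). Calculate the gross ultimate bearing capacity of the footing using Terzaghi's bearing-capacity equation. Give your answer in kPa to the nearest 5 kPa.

q_ult ≈ 1340 kPa

q = γ·D_f = 19.7 × 0.9 = 17.73 kPa.
q·N_q = 17.73 × 48.9 = 867 kPa
0.5·γ·B·N_γ·s_γ = 0.5 × 19.7 × 1.03 × 78 × 0.6 = 474.81 kPa
q_ult = 867 + 474.81 = 1341.8 kPa.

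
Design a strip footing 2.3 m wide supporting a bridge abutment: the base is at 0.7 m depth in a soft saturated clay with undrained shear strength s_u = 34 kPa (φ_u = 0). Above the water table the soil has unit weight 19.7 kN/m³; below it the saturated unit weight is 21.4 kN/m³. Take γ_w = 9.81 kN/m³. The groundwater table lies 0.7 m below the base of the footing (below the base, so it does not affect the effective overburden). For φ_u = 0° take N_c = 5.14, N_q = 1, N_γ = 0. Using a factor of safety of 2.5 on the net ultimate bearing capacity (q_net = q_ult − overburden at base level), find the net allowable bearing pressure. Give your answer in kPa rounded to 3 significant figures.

q_all(net) ≈ 69.9 kPa

Effective surcharge at the founding depth q = γ·D_f = 19.7 × 0.7 = 13.79 kPa.
q_ult = c·N_c + q·N_q
     = 34 × 5.14 + 13.79 × 1
     = 174.76 + 13.79 = 188.55 kPa.
q_net = 188.55 − 13.79 = 174.76 kPa.
q_all(net) = 174.76 / 2.5 = 69.904 kPa.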